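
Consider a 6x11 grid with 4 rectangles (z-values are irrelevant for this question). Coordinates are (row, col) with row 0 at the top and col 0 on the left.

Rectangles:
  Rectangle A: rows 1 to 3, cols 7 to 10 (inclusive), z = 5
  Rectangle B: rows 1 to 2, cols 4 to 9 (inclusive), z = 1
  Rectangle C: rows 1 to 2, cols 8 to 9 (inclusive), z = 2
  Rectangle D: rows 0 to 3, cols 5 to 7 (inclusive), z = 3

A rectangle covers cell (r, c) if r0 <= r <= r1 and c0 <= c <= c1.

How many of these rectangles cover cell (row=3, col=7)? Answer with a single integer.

Check cell (3,7):
  A: rows 1-3 cols 7-10 -> covers
  B: rows 1-2 cols 4-9 -> outside (row miss)
  C: rows 1-2 cols 8-9 -> outside (row miss)
  D: rows 0-3 cols 5-7 -> covers
Count covering = 2

Answer: 2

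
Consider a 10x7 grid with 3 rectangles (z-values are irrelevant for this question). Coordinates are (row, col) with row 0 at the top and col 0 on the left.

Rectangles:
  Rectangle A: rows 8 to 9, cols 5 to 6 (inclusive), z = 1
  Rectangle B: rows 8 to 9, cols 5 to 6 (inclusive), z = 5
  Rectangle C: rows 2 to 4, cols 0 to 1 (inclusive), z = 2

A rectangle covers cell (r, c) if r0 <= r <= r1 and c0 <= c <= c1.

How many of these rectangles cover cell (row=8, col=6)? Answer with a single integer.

Check cell (8,6):
  A: rows 8-9 cols 5-6 -> covers
  B: rows 8-9 cols 5-6 -> covers
  C: rows 2-4 cols 0-1 -> outside (row miss)
Count covering = 2

Answer: 2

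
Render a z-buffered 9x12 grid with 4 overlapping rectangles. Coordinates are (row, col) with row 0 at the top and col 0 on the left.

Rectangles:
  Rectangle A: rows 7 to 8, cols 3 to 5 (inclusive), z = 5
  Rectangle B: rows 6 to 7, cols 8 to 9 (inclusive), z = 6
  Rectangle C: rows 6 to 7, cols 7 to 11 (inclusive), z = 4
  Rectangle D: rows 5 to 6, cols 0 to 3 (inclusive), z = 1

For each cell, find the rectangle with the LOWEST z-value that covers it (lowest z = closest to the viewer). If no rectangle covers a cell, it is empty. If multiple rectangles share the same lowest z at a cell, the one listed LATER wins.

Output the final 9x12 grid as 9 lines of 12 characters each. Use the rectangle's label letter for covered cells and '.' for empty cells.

............
............
............
............
............
DDDD........
DDDD...CCCCC
...AAA.CCCCC
...AAA......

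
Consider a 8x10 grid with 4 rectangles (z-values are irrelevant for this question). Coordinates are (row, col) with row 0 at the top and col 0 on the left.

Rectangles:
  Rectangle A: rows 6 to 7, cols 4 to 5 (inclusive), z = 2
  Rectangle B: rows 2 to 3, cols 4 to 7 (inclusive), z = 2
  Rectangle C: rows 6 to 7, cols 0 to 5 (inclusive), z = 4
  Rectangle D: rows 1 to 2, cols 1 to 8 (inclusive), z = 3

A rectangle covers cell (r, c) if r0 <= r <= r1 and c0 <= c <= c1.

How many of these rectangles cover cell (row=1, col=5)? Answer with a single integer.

Check cell (1,5):
  A: rows 6-7 cols 4-5 -> outside (row miss)
  B: rows 2-3 cols 4-7 -> outside (row miss)
  C: rows 6-7 cols 0-5 -> outside (row miss)
  D: rows 1-2 cols 1-8 -> covers
Count covering = 1

Answer: 1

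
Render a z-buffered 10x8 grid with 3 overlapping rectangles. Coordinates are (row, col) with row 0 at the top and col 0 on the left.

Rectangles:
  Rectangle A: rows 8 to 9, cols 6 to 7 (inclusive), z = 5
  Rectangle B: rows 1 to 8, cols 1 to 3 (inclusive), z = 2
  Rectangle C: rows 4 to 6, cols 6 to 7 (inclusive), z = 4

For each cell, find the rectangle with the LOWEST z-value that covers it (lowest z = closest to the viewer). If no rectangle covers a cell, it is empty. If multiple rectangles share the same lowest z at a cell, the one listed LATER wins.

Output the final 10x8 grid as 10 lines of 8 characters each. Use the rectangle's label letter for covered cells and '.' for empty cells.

........
.BBB....
.BBB....
.BBB....
.BBB..CC
.BBB..CC
.BBB..CC
.BBB....
.BBB..AA
......AA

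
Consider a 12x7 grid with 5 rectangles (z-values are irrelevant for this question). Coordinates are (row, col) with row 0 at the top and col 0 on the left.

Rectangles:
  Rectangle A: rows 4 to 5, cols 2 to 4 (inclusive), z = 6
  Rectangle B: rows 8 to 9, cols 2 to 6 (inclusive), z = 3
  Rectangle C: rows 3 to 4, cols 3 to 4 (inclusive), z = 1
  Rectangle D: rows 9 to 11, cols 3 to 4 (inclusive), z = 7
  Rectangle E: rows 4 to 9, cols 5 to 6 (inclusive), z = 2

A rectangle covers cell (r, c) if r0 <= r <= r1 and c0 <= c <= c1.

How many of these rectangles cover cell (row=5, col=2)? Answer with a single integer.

Check cell (5,2):
  A: rows 4-5 cols 2-4 -> covers
  B: rows 8-9 cols 2-6 -> outside (row miss)
  C: rows 3-4 cols 3-4 -> outside (row miss)
  D: rows 9-11 cols 3-4 -> outside (row miss)
  E: rows 4-9 cols 5-6 -> outside (col miss)
Count covering = 1

Answer: 1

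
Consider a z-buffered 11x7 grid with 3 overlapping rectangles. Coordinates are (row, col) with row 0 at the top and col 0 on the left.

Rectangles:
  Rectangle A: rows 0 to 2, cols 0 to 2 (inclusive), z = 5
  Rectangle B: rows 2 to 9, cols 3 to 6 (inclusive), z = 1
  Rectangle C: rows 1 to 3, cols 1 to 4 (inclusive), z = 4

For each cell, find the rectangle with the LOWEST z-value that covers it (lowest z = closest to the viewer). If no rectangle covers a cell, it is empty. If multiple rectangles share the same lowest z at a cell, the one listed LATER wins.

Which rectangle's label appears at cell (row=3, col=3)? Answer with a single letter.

Answer: B

Derivation:
Check cell (3,3):
  A: rows 0-2 cols 0-2 -> outside (row miss)
  B: rows 2-9 cols 3-6 z=1 -> covers; best now B (z=1)
  C: rows 1-3 cols 1-4 z=4 -> covers; best now B (z=1)
Winner: B at z=1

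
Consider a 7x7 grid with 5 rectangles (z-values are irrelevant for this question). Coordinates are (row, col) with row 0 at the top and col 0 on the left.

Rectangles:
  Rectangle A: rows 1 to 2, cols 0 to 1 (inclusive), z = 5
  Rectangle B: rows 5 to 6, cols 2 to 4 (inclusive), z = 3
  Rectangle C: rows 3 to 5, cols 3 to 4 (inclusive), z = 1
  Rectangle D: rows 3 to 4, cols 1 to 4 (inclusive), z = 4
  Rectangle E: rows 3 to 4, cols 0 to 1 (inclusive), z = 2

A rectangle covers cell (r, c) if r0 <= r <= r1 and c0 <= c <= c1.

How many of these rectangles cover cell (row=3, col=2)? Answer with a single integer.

Answer: 1

Derivation:
Check cell (3,2):
  A: rows 1-2 cols 0-1 -> outside (row miss)
  B: rows 5-6 cols 2-4 -> outside (row miss)
  C: rows 3-5 cols 3-4 -> outside (col miss)
  D: rows 3-4 cols 1-4 -> covers
  E: rows 3-4 cols 0-1 -> outside (col miss)
Count covering = 1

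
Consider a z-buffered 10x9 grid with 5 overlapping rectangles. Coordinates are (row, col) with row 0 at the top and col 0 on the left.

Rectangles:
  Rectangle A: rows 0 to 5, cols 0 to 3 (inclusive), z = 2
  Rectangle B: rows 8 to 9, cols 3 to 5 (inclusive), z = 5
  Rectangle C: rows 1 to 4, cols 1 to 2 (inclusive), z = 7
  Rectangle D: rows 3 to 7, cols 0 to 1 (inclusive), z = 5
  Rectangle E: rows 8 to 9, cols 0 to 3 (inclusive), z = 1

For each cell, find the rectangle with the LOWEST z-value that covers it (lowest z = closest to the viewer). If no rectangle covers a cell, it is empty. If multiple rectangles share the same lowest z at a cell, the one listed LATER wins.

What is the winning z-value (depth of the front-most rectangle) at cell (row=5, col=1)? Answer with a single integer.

Check cell (5,1):
  A: rows 0-5 cols 0-3 z=2 -> covers; best now A (z=2)
  B: rows 8-9 cols 3-5 -> outside (row miss)
  C: rows 1-4 cols 1-2 -> outside (row miss)
  D: rows 3-7 cols 0-1 z=5 -> covers; best now A (z=2)
  E: rows 8-9 cols 0-3 -> outside (row miss)
Winner: A at z=2

Answer: 2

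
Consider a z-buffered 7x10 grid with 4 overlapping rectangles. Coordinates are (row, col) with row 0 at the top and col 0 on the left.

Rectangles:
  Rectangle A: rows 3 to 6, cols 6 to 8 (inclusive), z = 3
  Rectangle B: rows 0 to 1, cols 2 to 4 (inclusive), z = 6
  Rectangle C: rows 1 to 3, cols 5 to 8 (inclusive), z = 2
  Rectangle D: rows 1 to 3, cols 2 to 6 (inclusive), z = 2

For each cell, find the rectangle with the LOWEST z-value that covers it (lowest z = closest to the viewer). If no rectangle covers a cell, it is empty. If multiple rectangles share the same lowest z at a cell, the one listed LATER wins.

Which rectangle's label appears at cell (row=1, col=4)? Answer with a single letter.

Answer: D

Derivation:
Check cell (1,4):
  A: rows 3-6 cols 6-8 -> outside (row miss)
  B: rows 0-1 cols 2-4 z=6 -> covers; best now B (z=6)
  C: rows 1-3 cols 5-8 -> outside (col miss)
  D: rows 1-3 cols 2-6 z=2 -> covers; best now D (z=2)
Winner: D at z=2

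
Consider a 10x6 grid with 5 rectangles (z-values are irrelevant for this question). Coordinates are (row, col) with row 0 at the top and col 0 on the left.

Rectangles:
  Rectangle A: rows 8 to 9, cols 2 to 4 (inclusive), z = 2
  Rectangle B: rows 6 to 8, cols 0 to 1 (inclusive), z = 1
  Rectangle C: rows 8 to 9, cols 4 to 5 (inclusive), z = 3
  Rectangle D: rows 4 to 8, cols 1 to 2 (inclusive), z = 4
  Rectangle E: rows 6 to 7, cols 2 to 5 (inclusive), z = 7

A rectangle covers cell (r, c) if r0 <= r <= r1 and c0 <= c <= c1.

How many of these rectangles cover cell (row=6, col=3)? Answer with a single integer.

Answer: 1

Derivation:
Check cell (6,3):
  A: rows 8-9 cols 2-4 -> outside (row miss)
  B: rows 6-8 cols 0-1 -> outside (col miss)
  C: rows 8-9 cols 4-5 -> outside (row miss)
  D: rows 4-8 cols 1-2 -> outside (col miss)
  E: rows 6-7 cols 2-5 -> covers
Count covering = 1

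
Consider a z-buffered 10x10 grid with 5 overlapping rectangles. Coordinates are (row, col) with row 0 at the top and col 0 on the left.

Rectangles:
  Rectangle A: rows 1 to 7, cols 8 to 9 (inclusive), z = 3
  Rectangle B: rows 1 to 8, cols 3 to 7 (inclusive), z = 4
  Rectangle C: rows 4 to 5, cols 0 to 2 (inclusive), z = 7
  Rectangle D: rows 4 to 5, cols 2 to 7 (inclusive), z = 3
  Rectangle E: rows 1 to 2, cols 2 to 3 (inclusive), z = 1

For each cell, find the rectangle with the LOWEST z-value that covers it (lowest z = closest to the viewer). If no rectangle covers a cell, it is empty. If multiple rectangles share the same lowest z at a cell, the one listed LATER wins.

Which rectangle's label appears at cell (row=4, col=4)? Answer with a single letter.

Check cell (4,4):
  A: rows 1-7 cols 8-9 -> outside (col miss)
  B: rows 1-8 cols 3-7 z=4 -> covers; best now B (z=4)
  C: rows 4-5 cols 0-2 -> outside (col miss)
  D: rows 4-5 cols 2-7 z=3 -> covers; best now D (z=3)
  E: rows 1-2 cols 2-3 -> outside (row miss)
Winner: D at z=3

Answer: D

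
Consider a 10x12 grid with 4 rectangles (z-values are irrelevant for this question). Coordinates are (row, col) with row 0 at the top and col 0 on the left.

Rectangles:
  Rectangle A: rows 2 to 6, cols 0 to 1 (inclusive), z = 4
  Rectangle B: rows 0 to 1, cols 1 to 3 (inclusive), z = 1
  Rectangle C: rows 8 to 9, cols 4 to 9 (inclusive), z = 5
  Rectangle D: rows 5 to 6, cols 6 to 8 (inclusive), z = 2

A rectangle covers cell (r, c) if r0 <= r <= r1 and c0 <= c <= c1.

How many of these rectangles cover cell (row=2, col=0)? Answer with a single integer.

Answer: 1

Derivation:
Check cell (2,0):
  A: rows 2-6 cols 0-1 -> covers
  B: rows 0-1 cols 1-3 -> outside (row miss)
  C: rows 8-9 cols 4-9 -> outside (row miss)
  D: rows 5-6 cols 6-8 -> outside (row miss)
Count covering = 1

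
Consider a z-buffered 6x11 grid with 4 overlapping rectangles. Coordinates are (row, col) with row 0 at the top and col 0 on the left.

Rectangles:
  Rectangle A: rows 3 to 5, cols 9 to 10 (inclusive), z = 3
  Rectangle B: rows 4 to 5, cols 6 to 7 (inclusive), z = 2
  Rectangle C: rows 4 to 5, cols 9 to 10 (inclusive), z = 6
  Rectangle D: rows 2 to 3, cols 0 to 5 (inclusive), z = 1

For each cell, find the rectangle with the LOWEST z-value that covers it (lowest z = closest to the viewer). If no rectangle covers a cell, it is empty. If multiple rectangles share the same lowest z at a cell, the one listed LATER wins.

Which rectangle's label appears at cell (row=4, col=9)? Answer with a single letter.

Answer: A

Derivation:
Check cell (4,9):
  A: rows 3-5 cols 9-10 z=3 -> covers; best now A (z=3)
  B: rows 4-5 cols 6-7 -> outside (col miss)
  C: rows 4-5 cols 9-10 z=6 -> covers; best now A (z=3)
  D: rows 2-3 cols 0-5 -> outside (row miss)
Winner: A at z=3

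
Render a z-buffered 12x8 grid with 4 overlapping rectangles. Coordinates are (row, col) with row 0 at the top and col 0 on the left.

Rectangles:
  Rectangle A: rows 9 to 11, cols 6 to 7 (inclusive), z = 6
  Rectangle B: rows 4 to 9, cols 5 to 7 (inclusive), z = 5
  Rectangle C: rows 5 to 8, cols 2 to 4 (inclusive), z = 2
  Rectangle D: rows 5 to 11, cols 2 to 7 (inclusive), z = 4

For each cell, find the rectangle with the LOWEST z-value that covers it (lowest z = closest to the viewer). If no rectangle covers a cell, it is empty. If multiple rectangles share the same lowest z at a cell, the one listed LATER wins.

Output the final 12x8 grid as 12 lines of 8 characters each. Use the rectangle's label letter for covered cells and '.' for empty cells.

........
........
........
........
.....BBB
..CCCDDD
..CCCDDD
..CCCDDD
..CCCDDD
..DDDDDD
..DDDDDD
..DDDDDD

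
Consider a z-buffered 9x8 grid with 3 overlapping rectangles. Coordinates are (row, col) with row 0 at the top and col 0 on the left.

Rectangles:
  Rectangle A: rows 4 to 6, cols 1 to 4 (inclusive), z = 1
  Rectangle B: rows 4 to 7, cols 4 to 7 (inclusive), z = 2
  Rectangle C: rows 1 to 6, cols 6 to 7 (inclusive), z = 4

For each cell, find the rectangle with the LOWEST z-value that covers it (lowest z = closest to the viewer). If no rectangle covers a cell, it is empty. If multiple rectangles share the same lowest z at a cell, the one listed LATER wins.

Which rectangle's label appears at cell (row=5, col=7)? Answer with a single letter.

Check cell (5,7):
  A: rows 4-6 cols 1-4 -> outside (col miss)
  B: rows 4-7 cols 4-7 z=2 -> covers; best now B (z=2)
  C: rows 1-6 cols 6-7 z=4 -> covers; best now B (z=2)
Winner: B at z=2

Answer: B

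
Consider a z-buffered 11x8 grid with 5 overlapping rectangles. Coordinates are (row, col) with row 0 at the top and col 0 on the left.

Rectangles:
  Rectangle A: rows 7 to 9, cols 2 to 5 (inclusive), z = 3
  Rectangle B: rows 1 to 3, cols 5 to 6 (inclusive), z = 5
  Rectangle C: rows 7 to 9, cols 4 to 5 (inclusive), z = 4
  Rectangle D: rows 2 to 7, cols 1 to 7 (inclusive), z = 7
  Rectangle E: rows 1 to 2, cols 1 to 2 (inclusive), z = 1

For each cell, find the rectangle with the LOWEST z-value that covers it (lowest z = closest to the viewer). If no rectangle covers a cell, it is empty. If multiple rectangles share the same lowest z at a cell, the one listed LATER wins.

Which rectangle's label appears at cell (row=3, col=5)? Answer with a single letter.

Check cell (3,5):
  A: rows 7-9 cols 2-5 -> outside (row miss)
  B: rows 1-3 cols 5-6 z=5 -> covers; best now B (z=5)
  C: rows 7-9 cols 4-5 -> outside (row miss)
  D: rows 2-7 cols 1-7 z=7 -> covers; best now B (z=5)
  E: rows 1-2 cols 1-2 -> outside (row miss)
Winner: B at z=5

Answer: B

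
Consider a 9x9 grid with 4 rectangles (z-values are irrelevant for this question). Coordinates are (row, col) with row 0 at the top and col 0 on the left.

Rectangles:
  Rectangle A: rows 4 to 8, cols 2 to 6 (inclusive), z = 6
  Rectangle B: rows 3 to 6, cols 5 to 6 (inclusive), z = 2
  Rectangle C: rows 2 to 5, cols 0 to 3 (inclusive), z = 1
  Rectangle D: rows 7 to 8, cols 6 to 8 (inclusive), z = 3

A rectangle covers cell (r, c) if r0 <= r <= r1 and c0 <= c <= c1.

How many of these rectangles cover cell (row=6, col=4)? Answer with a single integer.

Answer: 1

Derivation:
Check cell (6,4):
  A: rows 4-8 cols 2-6 -> covers
  B: rows 3-6 cols 5-6 -> outside (col miss)
  C: rows 2-5 cols 0-3 -> outside (row miss)
  D: rows 7-8 cols 6-8 -> outside (row miss)
Count covering = 1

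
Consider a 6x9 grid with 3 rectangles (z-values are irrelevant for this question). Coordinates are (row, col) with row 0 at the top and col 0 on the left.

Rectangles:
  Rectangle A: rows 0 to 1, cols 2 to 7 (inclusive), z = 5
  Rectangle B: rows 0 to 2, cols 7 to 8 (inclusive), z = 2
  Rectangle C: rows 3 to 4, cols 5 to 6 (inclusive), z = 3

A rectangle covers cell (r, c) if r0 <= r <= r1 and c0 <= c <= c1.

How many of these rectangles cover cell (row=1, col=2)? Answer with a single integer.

Answer: 1

Derivation:
Check cell (1,2):
  A: rows 0-1 cols 2-7 -> covers
  B: rows 0-2 cols 7-8 -> outside (col miss)
  C: rows 3-4 cols 5-6 -> outside (row miss)
Count covering = 1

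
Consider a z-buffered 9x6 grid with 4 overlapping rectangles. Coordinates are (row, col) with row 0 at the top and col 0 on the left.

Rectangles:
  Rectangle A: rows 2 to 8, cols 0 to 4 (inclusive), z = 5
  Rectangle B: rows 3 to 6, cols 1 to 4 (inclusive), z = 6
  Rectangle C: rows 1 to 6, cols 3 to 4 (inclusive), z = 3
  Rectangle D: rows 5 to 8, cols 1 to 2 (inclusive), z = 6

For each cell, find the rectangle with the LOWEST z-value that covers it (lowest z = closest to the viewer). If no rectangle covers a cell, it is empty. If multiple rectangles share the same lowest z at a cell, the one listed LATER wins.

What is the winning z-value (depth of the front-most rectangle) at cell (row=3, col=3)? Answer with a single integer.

Check cell (3,3):
  A: rows 2-8 cols 0-4 z=5 -> covers; best now A (z=5)
  B: rows 3-6 cols 1-4 z=6 -> covers; best now A (z=5)
  C: rows 1-6 cols 3-4 z=3 -> covers; best now C (z=3)
  D: rows 5-8 cols 1-2 -> outside (row miss)
Winner: C at z=3

Answer: 3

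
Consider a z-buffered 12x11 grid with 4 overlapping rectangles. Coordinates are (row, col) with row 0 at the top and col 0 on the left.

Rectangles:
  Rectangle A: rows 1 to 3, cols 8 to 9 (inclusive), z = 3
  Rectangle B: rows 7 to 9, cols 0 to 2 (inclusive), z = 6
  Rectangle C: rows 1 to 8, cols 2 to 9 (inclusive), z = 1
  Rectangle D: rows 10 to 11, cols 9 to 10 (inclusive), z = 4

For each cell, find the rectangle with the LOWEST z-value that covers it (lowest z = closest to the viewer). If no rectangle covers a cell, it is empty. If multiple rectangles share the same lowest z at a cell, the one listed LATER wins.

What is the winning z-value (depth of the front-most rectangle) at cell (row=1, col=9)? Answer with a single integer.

Check cell (1,9):
  A: rows 1-3 cols 8-9 z=3 -> covers; best now A (z=3)
  B: rows 7-9 cols 0-2 -> outside (row miss)
  C: rows 1-8 cols 2-9 z=1 -> covers; best now C (z=1)
  D: rows 10-11 cols 9-10 -> outside (row miss)
Winner: C at z=1

Answer: 1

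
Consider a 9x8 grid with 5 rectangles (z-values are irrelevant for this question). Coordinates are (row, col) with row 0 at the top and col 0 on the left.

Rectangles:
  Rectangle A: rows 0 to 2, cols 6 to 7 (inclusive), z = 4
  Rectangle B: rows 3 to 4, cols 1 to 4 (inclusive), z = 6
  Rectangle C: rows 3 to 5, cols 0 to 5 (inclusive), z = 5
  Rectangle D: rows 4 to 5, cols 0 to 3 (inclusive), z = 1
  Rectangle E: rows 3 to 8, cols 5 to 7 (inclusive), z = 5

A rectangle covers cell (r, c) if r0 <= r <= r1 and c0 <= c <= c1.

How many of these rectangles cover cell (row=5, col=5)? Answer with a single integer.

Answer: 2

Derivation:
Check cell (5,5):
  A: rows 0-2 cols 6-7 -> outside (row miss)
  B: rows 3-4 cols 1-4 -> outside (row miss)
  C: rows 3-5 cols 0-5 -> covers
  D: rows 4-5 cols 0-3 -> outside (col miss)
  E: rows 3-8 cols 5-7 -> covers
Count covering = 2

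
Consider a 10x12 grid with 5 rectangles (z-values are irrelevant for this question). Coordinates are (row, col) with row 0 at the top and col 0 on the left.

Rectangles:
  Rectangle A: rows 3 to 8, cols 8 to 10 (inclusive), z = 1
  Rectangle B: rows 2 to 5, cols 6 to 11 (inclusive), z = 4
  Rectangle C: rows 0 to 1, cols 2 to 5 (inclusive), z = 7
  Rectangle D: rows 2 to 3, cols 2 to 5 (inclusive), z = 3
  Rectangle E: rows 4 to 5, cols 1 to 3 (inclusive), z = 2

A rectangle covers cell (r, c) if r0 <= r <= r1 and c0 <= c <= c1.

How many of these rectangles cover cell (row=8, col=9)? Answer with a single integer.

Check cell (8,9):
  A: rows 3-8 cols 8-10 -> covers
  B: rows 2-5 cols 6-11 -> outside (row miss)
  C: rows 0-1 cols 2-5 -> outside (row miss)
  D: rows 2-3 cols 2-5 -> outside (row miss)
  E: rows 4-5 cols 1-3 -> outside (row miss)
Count covering = 1

Answer: 1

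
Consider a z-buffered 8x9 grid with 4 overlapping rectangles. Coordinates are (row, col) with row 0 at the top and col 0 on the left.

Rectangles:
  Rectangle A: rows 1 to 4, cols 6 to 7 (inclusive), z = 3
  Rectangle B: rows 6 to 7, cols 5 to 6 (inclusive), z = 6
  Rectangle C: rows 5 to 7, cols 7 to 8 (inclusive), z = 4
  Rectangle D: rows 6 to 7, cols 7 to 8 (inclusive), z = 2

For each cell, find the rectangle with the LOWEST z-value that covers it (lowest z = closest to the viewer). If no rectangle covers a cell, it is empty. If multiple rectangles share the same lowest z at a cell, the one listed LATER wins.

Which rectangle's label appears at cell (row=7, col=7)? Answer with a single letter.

Check cell (7,7):
  A: rows 1-4 cols 6-7 -> outside (row miss)
  B: rows 6-7 cols 5-6 -> outside (col miss)
  C: rows 5-7 cols 7-8 z=4 -> covers; best now C (z=4)
  D: rows 6-7 cols 7-8 z=2 -> covers; best now D (z=2)
Winner: D at z=2

Answer: D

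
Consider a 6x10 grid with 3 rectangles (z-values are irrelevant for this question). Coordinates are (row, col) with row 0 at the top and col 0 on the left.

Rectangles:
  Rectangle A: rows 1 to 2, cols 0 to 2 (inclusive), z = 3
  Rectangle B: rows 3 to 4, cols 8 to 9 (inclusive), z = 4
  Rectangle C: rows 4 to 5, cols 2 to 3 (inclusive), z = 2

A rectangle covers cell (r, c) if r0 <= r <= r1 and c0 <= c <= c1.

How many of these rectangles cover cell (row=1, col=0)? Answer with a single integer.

Answer: 1

Derivation:
Check cell (1,0):
  A: rows 1-2 cols 0-2 -> covers
  B: rows 3-4 cols 8-9 -> outside (row miss)
  C: rows 4-5 cols 2-3 -> outside (row miss)
Count covering = 1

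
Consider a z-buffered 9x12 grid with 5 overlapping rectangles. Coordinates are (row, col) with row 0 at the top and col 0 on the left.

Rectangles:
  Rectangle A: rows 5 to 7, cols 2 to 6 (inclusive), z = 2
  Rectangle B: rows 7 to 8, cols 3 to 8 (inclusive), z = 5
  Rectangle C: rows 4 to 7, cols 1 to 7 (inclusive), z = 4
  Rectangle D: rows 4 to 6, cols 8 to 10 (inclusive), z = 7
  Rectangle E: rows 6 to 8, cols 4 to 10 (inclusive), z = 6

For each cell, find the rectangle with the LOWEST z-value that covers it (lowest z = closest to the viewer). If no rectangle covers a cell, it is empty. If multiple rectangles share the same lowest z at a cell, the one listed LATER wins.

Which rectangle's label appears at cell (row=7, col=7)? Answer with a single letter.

Answer: C

Derivation:
Check cell (7,7):
  A: rows 5-7 cols 2-6 -> outside (col miss)
  B: rows 7-8 cols 3-8 z=5 -> covers; best now B (z=5)
  C: rows 4-7 cols 1-7 z=4 -> covers; best now C (z=4)
  D: rows 4-6 cols 8-10 -> outside (row miss)
  E: rows 6-8 cols 4-10 z=6 -> covers; best now C (z=4)
Winner: C at z=4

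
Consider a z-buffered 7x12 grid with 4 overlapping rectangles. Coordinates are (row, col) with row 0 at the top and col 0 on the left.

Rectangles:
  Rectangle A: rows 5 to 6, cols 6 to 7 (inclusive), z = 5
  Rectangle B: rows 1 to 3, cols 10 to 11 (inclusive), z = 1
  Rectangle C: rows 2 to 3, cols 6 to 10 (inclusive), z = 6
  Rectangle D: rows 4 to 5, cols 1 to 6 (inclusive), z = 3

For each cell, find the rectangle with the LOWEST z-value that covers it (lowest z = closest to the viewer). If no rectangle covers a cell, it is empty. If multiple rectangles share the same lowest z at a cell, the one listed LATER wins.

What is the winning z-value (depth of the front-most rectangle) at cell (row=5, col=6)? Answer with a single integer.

Answer: 3

Derivation:
Check cell (5,6):
  A: rows 5-6 cols 6-7 z=5 -> covers; best now A (z=5)
  B: rows 1-3 cols 10-11 -> outside (row miss)
  C: rows 2-3 cols 6-10 -> outside (row miss)
  D: rows 4-5 cols 1-6 z=3 -> covers; best now D (z=3)
Winner: D at z=3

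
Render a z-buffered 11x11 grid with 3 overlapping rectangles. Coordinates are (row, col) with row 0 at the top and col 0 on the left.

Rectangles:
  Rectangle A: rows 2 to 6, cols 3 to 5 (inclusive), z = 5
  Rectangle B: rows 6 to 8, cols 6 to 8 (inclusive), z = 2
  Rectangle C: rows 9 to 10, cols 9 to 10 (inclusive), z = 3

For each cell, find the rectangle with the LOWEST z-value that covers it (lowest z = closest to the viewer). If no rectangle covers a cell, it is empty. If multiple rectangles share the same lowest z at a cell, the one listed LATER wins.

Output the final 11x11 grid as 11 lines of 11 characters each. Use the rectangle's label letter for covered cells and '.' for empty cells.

...........
...........
...AAA.....
...AAA.....
...AAA.....
...AAA.....
...AAABBB..
......BBB..
......BBB..
.........CC
.........CC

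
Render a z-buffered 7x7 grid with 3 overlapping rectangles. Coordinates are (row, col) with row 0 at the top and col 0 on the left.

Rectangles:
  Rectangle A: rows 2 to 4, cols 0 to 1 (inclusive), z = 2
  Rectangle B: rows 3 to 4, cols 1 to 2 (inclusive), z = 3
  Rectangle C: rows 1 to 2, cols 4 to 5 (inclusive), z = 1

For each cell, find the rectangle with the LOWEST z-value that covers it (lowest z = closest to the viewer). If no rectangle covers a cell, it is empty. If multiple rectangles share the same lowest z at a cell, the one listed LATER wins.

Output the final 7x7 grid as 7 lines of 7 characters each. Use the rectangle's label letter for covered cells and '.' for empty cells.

.......
....CC.
AA..CC.
AAB....
AAB....
.......
.......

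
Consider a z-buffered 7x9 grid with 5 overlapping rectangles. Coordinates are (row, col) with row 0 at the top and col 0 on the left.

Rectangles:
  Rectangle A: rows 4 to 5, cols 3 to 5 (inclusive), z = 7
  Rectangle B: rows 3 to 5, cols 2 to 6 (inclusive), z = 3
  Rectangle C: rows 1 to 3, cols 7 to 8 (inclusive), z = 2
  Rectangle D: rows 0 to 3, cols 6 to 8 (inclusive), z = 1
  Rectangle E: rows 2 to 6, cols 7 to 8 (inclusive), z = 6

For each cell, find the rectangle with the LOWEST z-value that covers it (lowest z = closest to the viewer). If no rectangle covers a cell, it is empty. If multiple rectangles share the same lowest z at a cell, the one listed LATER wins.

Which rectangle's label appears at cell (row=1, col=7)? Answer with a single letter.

Check cell (1,7):
  A: rows 4-5 cols 3-5 -> outside (row miss)
  B: rows 3-5 cols 2-6 -> outside (row miss)
  C: rows 1-3 cols 7-8 z=2 -> covers; best now C (z=2)
  D: rows 0-3 cols 6-8 z=1 -> covers; best now D (z=1)
  E: rows 2-6 cols 7-8 -> outside (row miss)
Winner: D at z=1

Answer: D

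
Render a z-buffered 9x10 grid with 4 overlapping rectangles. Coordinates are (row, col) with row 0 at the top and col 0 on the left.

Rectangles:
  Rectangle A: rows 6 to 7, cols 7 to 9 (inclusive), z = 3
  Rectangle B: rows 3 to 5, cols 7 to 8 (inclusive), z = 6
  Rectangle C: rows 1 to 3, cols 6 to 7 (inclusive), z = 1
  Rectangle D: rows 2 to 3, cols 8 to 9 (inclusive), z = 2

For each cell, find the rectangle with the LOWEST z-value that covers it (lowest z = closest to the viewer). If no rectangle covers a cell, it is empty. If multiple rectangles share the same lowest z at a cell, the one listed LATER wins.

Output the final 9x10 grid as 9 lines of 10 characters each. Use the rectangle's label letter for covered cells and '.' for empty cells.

..........
......CC..
......CCDD
......CCDD
.......BB.
.......BB.
.......AAA
.......AAA
..........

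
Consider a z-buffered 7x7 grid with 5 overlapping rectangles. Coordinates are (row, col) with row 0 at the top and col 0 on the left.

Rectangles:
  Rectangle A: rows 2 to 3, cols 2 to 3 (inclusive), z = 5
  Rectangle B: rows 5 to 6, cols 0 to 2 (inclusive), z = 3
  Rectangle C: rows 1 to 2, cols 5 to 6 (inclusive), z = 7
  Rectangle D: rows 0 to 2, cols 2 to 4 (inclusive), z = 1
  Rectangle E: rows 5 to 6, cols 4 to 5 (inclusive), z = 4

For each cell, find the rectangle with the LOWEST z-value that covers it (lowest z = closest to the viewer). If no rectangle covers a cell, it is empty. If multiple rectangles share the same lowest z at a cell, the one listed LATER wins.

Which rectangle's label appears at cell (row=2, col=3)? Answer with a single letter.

Answer: D

Derivation:
Check cell (2,3):
  A: rows 2-3 cols 2-3 z=5 -> covers; best now A (z=5)
  B: rows 5-6 cols 0-2 -> outside (row miss)
  C: rows 1-2 cols 5-6 -> outside (col miss)
  D: rows 0-2 cols 2-4 z=1 -> covers; best now D (z=1)
  E: rows 5-6 cols 4-5 -> outside (row miss)
Winner: D at z=1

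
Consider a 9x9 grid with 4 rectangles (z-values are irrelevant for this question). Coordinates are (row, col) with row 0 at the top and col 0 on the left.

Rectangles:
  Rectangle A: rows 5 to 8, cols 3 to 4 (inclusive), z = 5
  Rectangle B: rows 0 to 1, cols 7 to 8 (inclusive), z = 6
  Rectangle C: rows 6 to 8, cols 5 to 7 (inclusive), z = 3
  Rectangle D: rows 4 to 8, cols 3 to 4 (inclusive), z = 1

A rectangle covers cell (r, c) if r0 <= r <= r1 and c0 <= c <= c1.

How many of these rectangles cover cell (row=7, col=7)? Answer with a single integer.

Check cell (7,7):
  A: rows 5-8 cols 3-4 -> outside (col miss)
  B: rows 0-1 cols 7-8 -> outside (row miss)
  C: rows 6-8 cols 5-7 -> covers
  D: rows 4-8 cols 3-4 -> outside (col miss)
Count covering = 1

Answer: 1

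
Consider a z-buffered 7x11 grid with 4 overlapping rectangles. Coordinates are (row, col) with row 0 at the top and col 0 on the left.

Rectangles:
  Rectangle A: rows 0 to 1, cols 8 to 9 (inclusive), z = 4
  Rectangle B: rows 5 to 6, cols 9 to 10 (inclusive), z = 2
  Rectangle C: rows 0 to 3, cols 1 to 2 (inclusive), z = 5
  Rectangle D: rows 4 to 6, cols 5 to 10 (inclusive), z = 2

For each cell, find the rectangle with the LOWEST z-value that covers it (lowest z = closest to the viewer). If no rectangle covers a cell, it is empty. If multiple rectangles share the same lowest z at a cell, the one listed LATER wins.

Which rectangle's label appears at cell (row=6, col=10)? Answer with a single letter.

Check cell (6,10):
  A: rows 0-1 cols 8-9 -> outside (row miss)
  B: rows 5-6 cols 9-10 z=2 -> covers; best now B (z=2)
  C: rows 0-3 cols 1-2 -> outside (row miss)
  D: rows 4-6 cols 5-10 z=2 -> covers; best now D (z=2)
Winner: D at z=2

Answer: D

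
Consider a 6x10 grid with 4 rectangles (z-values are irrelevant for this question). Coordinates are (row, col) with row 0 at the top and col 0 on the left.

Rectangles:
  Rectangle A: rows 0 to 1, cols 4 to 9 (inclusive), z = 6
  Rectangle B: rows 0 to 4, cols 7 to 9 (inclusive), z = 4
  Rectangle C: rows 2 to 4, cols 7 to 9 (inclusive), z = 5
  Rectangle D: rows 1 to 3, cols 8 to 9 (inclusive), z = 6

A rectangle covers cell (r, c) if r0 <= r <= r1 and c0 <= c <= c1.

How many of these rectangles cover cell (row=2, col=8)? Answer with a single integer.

Check cell (2,8):
  A: rows 0-1 cols 4-9 -> outside (row miss)
  B: rows 0-4 cols 7-9 -> covers
  C: rows 2-4 cols 7-9 -> covers
  D: rows 1-3 cols 8-9 -> covers
Count covering = 3

Answer: 3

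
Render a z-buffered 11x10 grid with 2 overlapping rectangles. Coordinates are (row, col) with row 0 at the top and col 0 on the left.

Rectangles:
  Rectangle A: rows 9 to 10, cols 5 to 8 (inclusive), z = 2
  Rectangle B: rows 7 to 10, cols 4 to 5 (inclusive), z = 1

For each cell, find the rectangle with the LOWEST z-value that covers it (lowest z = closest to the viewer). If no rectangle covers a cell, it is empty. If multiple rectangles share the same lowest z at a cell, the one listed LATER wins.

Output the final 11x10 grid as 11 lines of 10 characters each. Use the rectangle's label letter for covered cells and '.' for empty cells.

..........
..........
..........
..........
..........
..........
..........
....BB....
....BB....
....BBAAA.
....BBAAA.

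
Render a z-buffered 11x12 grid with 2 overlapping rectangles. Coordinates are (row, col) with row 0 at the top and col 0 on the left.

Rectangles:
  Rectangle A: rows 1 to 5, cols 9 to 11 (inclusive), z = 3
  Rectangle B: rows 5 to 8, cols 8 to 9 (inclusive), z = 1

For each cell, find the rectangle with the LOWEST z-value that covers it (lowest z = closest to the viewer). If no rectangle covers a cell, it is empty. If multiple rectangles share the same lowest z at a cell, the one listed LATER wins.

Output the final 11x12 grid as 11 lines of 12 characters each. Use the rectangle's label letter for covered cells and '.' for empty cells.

............
.........AAA
.........AAA
.........AAA
.........AAA
........BBAA
........BB..
........BB..
........BB..
............
............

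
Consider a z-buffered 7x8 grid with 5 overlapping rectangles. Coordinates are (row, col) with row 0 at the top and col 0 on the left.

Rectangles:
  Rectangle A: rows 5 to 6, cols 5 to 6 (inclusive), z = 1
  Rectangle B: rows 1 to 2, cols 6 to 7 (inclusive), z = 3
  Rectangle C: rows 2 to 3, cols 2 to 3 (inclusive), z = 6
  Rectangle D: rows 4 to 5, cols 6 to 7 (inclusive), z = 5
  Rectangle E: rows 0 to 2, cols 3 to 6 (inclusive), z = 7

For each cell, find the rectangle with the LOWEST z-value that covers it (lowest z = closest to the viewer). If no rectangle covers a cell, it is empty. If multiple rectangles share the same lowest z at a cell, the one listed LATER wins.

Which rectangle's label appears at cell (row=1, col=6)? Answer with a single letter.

Check cell (1,6):
  A: rows 5-6 cols 5-6 -> outside (row miss)
  B: rows 1-2 cols 6-7 z=3 -> covers; best now B (z=3)
  C: rows 2-3 cols 2-3 -> outside (row miss)
  D: rows 4-5 cols 6-7 -> outside (row miss)
  E: rows 0-2 cols 3-6 z=7 -> covers; best now B (z=3)
Winner: B at z=3

Answer: B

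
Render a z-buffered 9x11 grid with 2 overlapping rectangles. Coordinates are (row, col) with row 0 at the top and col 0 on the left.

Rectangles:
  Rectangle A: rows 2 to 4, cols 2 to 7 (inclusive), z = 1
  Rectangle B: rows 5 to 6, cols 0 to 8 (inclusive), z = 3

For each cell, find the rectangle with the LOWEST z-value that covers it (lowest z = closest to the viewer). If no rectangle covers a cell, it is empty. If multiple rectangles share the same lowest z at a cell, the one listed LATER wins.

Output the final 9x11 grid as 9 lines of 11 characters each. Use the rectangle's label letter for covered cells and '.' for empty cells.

...........
...........
..AAAAAA...
..AAAAAA...
..AAAAAA...
BBBBBBBBB..
BBBBBBBBB..
...........
...........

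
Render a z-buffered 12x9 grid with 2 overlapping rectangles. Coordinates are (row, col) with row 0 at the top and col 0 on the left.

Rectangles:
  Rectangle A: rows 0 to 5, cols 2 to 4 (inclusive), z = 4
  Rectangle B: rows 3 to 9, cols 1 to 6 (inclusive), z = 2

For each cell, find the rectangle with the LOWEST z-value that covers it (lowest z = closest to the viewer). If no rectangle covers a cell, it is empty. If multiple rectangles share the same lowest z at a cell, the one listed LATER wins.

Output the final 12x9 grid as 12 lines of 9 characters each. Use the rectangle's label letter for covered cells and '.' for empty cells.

..AAA....
..AAA....
..AAA....
.BBBBBB..
.BBBBBB..
.BBBBBB..
.BBBBBB..
.BBBBBB..
.BBBBBB..
.BBBBBB..
.........
.........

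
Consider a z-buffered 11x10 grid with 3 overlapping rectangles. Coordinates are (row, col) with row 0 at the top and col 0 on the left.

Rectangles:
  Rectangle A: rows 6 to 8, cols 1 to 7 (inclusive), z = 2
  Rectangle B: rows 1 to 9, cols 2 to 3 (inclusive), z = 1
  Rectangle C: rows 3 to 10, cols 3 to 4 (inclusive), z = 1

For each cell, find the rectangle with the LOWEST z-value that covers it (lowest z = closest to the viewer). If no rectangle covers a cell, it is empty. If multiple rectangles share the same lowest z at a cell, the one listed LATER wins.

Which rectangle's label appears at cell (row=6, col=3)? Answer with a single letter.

Answer: C

Derivation:
Check cell (6,3):
  A: rows 6-8 cols 1-7 z=2 -> covers; best now A (z=2)
  B: rows 1-9 cols 2-3 z=1 -> covers; best now B (z=1)
  C: rows 3-10 cols 3-4 z=1 -> covers; best now C (z=1)
Winner: C at z=1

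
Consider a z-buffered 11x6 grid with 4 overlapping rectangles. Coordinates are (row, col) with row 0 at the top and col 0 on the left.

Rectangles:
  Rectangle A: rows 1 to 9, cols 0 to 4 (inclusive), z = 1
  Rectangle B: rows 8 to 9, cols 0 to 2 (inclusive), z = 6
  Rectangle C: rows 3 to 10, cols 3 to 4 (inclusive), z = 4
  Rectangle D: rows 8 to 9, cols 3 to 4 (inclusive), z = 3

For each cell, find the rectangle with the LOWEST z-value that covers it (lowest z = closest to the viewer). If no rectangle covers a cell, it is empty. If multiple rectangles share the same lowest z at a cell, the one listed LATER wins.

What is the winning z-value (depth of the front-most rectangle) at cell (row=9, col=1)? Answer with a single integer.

Answer: 1

Derivation:
Check cell (9,1):
  A: rows 1-9 cols 0-4 z=1 -> covers; best now A (z=1)
  B: rows 8-9 cols 0-2 z=6 -> covers; best now A (z=1)
  C: rows 3-10 cols 3-4 -> outside (col miss)
  D: rows 8-9 cols 3-4 -> outside (col miss)
Winner: A at z=1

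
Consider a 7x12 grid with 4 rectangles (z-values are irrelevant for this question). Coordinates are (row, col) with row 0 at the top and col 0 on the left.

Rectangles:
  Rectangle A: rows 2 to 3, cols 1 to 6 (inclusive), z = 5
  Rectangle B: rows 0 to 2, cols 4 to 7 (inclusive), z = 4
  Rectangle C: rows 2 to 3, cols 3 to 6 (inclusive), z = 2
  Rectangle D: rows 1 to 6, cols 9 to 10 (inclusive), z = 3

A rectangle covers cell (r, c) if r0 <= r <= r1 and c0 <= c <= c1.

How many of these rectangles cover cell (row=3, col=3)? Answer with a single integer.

Answer: 2

Derivation:
Check cell (3,3):
  A: rows 2-3 cols 1-6 -> covers
  B: rows 0-2 cols 4-7 -> outside (row miss)
  C: rows 2-3 cols 3-6 -> covers
  D: rows 1-6 cols 9-10 -> outside (col miss)
Count covering = 2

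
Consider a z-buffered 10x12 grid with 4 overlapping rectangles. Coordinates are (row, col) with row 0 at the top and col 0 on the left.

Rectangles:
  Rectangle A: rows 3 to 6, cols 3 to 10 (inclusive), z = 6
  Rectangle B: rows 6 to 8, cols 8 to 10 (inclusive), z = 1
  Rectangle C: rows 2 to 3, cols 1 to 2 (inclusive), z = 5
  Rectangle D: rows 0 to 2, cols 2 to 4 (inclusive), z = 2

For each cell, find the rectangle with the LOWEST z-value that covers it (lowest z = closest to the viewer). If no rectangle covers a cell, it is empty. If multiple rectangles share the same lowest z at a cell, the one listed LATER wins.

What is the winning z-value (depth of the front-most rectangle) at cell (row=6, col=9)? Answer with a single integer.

Answer: 1

Derivation:
Check cell (6,9):
  A: rows 3-6 cols 3-10 z=6 -> covers; best now A (z=6)
  B: rows 6-8 cols 8-10 z=1 -> covers; best now B (z=1)
  C: rows 2-3 cols 1-2 -> outside (row miss)
  D: rows 0-2 cols 2-4 -> outside (row miss)
Winner: B at z=1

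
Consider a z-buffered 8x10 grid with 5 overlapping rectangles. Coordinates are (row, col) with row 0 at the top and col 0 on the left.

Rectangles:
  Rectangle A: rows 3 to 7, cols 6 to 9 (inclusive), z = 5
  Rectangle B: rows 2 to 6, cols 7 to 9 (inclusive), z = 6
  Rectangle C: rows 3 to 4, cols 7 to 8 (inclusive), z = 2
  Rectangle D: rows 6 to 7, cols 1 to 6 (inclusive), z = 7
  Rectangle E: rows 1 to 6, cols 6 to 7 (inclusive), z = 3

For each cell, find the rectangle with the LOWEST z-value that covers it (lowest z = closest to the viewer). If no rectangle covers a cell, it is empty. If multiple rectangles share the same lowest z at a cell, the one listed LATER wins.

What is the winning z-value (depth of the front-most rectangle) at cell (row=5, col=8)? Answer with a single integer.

Answer: 5

Derivation:
Check cell (5,8):
  A: rows 3-7 cols 6-9 z=5 -> covers; best now A (z=5)
  B: rows 2-6 cols 7-9 z=6 -> covers; best now A (z=5)
  C: rows 3-4 cols 7-8 -> outside (row miss)
  D: rows 6-7 cols 1-6 -> outside (row miss)
  E: rows 1-6 cols 6-7 -> outside (col miss)
Winner: A at z=5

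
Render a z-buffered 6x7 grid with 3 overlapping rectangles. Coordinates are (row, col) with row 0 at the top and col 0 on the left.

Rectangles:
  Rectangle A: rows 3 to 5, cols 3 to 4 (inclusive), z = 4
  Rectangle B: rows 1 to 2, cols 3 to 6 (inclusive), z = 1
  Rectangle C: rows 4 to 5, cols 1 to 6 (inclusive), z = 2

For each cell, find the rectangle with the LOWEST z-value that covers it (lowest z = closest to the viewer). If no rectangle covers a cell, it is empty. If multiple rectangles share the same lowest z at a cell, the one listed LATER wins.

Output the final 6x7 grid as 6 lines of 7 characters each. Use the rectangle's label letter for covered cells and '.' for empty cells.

.......
...BBBB
...BBBB
...AA..
.CCCCCC
.CCCCCC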